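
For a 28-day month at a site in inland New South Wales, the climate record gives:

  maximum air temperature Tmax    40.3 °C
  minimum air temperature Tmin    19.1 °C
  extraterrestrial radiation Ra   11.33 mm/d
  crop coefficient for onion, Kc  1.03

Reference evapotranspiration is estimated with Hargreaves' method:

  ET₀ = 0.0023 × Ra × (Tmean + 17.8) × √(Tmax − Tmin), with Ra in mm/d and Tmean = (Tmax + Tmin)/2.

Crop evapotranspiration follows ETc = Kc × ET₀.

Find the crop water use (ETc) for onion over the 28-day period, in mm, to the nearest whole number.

Tmean = (40.3 + 19.1)/2 = 29.70 °C
ET₀ = 0.0023 × 11.33 × (29.70 + 17.8) × √21.2 = 0.0023 × 11.33 × 47.50 × 4.6043 = 5.6992 mm/d
ETc = Kc × ET₀ = 1.03 × 5.6992 = 5.8702 mm/d
Over 28 days: 5.8702 × 28 = 164.366 mm

164 mm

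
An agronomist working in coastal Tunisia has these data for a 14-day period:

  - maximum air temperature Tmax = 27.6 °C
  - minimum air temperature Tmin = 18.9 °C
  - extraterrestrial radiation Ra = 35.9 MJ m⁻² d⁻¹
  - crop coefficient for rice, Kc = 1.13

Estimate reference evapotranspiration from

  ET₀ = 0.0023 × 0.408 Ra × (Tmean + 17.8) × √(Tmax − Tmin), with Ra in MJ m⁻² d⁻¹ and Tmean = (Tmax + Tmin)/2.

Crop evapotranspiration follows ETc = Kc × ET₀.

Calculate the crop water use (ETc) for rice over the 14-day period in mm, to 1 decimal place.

Tmean = (27.6 + 18.9)/2 = 23.25 °C
0.408 Ra = 0.408 × 35.9 = 14.6472 mm/d equivalent
ET₀ = 0.0023 × 14.6472 × (23.25 + 17.8) × √8.7 = 0.0023 × 14.6472 × 41.05 × 2.9496 = 4.0790 mm/d
ETc = Kc × ET₀ = 1.13 × 4.0790 = 4.6093 mm/d
Over 14 days: 4.6093 × 14 = 64.530 mm

64.5 mm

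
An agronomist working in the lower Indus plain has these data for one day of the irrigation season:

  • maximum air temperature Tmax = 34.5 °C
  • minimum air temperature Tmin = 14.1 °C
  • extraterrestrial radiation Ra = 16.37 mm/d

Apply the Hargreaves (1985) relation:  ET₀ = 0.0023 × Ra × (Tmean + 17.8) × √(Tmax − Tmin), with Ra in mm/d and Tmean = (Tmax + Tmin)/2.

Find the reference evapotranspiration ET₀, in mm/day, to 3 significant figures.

7.16 mm/day

Tmean = (34.5 + 14.1)/2 = 24.30 °C
ET₀ = 0.0023 × 16.37 × (24.30 + 17.8) × √20.4 = 0.0023 × 16.37 × 42.10 × 4.5166 = 7.1593 mm/d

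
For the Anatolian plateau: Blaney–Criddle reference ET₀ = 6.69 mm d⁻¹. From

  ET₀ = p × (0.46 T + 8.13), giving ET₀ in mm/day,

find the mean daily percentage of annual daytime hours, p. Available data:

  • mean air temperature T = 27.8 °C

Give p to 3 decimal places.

p = ET₀ / (0.46 T + 8.13) = 6.69 / (0.46 × 27.8 + 8.13) = 6.69 / 20.918 = 0.3198

0.320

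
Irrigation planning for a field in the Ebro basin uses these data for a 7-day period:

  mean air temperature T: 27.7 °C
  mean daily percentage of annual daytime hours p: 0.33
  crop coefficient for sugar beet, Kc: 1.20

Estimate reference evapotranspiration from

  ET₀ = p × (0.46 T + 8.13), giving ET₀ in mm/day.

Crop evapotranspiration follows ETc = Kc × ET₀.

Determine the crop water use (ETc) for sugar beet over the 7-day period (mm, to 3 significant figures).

ET₀ = 0.33 × (0.46 × 27.7 + 8.13) = 0.33 × 20.872 = 6.8878 mm/d
ETc = Kc × ET₀ = 1.20 × 6.8878 = 8.2654 mm/d
Over 7 days: 8.2654 × 7 = 57.858 mm

57.9 mm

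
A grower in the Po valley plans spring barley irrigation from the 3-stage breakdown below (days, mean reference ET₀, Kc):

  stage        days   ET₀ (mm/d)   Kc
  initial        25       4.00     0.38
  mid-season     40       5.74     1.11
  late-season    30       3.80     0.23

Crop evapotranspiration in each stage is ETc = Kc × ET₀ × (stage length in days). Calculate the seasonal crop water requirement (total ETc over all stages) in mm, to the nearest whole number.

initial: 0.38 × 4.00 × 25 = 38.00 mm
mid-season: 1.11 × 5.74 × 40 = 254.86 mm
late-season: 0.23 × 3.80 × 30 = 26.22 mm
Seasonal total = 319.08 mm

319 mm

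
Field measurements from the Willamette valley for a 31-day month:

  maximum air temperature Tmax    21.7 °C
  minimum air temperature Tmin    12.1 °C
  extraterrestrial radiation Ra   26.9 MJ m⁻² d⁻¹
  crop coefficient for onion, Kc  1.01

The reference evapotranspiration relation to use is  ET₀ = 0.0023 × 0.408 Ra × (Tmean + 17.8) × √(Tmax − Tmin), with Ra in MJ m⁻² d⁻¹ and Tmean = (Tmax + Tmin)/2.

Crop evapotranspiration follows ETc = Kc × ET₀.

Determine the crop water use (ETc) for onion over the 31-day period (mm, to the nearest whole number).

85 mm

Tmean = (21.7 + 12.1)/2 = 16.90 °C
0.408 Ra = 0.408 × 26.9 = 10.9752 mm/d equivalent
ET₀ = 0.0023 × 10.9752 × (16.90 + 17.8) × √9.6 = 0.0023 × 10.9752 × 34.70 × 3.0984 = 2.7140 mm/d
ETc = Kc × ET₀ = 1.01 × 2.7140 = 2.7411 mm/d
Over 31 days: 2.7411 × 31 = 84.974 mm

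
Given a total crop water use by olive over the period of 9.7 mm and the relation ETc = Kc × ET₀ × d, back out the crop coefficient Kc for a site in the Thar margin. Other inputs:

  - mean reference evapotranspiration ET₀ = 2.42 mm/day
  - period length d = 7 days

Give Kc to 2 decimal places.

0.57

ETc = Kc × ET₀ × d  ⇒  Kc = ETc / (ET₀ × d)
Kc = 9.7 / (2.42 × 7) = 9.7 / 16.94 = 0.5726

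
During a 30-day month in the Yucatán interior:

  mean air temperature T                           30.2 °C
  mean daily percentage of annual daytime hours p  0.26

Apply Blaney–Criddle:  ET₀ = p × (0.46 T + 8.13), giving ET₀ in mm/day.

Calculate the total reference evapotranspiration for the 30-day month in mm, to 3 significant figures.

ET₀ = 0.26 × (0.46 × 30.2 + 8.13) = 0.26 × 22.022 = 5.7257 mm/d
Monthly total = 5.7257 × 30 = 171.771 mm

172 mm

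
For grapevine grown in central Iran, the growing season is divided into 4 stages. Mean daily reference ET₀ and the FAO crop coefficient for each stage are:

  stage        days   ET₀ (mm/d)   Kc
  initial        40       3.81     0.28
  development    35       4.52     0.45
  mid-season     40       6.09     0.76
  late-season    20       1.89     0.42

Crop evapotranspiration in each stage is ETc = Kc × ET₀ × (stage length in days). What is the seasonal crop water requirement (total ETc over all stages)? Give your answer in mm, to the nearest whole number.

315 mm

initial: 0.28 × 3.81 × 40 = 42.67 mm
development: 0.45 × 4.52 × 35 = 71.19 mm
mid-season: 0.76 × 6.09 × 40 = 185.14 mm
late-season: 0.42 × 1.89 × 20 = 15.88 mm
Seasonal total = 314.88 mm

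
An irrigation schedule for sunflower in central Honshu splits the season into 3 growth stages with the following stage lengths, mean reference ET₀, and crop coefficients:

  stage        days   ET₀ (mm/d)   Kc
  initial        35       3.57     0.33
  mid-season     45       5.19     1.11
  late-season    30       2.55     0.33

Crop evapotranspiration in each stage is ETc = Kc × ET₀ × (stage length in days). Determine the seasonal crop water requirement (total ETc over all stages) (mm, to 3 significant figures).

initial: 0.33 × 3.57 × 35 = 41.23 mm
mid-season: 1.11 × 5.19 × 45 = 259.24 mm
late-season: 0.33 × 2.55 × 30 = 25.25 mm
Seasonal total = 325.72 mm

326 mm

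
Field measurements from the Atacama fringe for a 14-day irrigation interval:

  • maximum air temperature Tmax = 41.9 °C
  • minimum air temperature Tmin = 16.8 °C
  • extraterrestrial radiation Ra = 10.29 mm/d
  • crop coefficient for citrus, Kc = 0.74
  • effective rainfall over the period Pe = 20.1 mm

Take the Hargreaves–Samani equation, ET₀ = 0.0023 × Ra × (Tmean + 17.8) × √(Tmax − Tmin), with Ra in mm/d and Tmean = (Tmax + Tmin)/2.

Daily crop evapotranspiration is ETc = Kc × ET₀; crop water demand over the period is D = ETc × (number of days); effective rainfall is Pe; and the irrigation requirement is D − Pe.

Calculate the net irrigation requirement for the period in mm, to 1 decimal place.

Tmean = (41.9 + 16.8)/2 = 29.35 °C
ET₀ = 0.0023 × 10.29 × (29.35 + 17.8) × √25.1 = 0.0023 × 10.29 × 47.15 × 5.0100 = 5.5907 mm/d
ETc = Kc × ET₀ = 0.74 × 5.5907 = 4.1371 mm/d
Crop demand D = ETc × 14 d = 4.1371 × 14 = 57.919 mm
D − Pe = 57.919 − 20.1 = 37.819 mm

37.8 mm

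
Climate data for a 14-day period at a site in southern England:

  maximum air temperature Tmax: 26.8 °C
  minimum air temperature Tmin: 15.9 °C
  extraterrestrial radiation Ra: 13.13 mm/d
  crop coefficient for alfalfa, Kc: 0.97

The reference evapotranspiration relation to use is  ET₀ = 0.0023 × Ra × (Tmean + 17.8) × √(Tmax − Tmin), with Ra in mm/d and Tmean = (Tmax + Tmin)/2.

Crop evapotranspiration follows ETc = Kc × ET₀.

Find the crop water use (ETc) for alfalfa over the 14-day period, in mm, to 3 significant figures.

53.0 mm

Tmean = (26.8 + 15.9)/2 = 21.35 °C
ET₀ = 0.0023 × 13.13 × (21.35 + 17.8) × √10.9 = 0.0023 × 13.13 × 39.15 × 3.3015 = 3.9033 mm/d
ETc = Kc × ET₀ = 0.97 × 3.9033 = 3.7862 mm/d
Over 14 days: 3.7862 × 14 = 53.007 mm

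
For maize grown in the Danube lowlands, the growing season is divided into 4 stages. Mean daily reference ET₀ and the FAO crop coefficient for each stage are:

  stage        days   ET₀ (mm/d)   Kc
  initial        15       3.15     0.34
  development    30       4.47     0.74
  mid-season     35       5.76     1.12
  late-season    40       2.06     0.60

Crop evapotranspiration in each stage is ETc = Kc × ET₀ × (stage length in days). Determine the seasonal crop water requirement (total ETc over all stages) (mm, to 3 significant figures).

391 mm

initial: 0.34 × 3.15 × 15 = 16.07 mm
development: 0.74 × 4.47 × 30 = 99.23 mm
mid-season: 1.12 × 5.76 × 35 = 225.79 mm
late-season: 0.60 × 2.06 × 40 = 49.44 mm
Seasonal total = 390.53 mm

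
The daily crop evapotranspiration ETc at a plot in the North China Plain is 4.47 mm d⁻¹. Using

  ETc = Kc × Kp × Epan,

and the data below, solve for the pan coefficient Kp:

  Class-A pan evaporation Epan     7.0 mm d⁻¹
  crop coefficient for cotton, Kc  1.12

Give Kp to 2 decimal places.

ETc = Kc × Kp × Epan  ⇒  Kp = ETc / (Kc × Epan)
Kp = 4.47 / (1.12 × 7.0) = 4.47 / 7.840 = 0.5702

0.57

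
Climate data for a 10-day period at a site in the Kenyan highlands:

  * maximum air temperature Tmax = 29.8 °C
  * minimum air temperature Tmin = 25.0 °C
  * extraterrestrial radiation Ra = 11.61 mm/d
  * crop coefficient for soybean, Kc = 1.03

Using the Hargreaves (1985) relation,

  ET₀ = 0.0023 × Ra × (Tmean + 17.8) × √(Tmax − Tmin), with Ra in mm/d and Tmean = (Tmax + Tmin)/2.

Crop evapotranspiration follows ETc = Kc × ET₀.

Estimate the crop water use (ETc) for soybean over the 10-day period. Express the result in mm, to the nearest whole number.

27 mm

Tmean = (29.8 + 25.0)/2 = 27.40 °C
ET₀ = 0.0023 × 11.61 × (27.40 + 17.8) × √4.8 = 0.0023 × 11.61 × 45.20 × 2.1909 = 2.6444 mm/d
ETc = Kc × ET₀ = 1.03 × 2.6444 = 2.7237 mm/d
Over 10 days: 2.7237 × 10 = 27.237 mm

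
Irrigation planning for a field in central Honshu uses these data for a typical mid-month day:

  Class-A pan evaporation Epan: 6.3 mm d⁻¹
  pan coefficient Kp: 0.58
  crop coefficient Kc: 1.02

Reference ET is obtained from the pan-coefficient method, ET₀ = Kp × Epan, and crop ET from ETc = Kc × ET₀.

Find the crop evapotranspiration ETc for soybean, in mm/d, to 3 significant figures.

3.73 mm/d

ET₀ = 0.58 × 6.3 = 3.6540 mm/d
ETc = Kc × ET₀ = 1.02 × 3.6540 = 3.7271 mm/d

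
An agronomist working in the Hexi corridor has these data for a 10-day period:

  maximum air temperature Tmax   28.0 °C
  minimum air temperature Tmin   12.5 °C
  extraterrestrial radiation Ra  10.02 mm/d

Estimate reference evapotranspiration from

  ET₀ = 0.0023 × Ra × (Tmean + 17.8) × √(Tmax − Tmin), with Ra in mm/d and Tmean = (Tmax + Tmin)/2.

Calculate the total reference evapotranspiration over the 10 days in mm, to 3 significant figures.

Tmean = (28.0 + 12.5)/2 = 20.25 °C
ET₀ = 0.0023 × 10.02 × (20.25 + 17.8) × √15.5 = 0.0023 × 10.02 × 38.05 × 3.9370 = 3.4524 mm/d
Over 10 days: 3.4524 × 10 = 34.524 mm

34.5 mm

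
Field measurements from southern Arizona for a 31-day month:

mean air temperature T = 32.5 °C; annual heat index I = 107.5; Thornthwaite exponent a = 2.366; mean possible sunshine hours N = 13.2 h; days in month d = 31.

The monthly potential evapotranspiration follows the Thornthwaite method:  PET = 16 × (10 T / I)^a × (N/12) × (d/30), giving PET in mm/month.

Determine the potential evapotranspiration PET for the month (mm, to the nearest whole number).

249 mm

10T/I = 10 × 32.5 / 107.5 = 3.0233
(10T/I)^a = 3.0233^2.366 = 13.7031
Uncorrected PET = 16 × 13.7031 = 219.250 mm
Correction = (N/12)(d/30) = (13.2/12)(31/30) = 1.1367
PET = 219.250 × 1.1367 = 249.221 mm/month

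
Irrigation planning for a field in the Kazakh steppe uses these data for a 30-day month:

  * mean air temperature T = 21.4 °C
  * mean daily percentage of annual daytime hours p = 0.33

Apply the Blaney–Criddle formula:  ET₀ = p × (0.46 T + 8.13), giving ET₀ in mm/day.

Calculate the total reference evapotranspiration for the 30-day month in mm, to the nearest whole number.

178 mm

ET₀ = 0.33 × (0.46 × 21.4 + 8.13) = 0.33 × 17.974 = 5.9314 mm/d
Monthly total = 5.9314 × 30 = 177.942 mm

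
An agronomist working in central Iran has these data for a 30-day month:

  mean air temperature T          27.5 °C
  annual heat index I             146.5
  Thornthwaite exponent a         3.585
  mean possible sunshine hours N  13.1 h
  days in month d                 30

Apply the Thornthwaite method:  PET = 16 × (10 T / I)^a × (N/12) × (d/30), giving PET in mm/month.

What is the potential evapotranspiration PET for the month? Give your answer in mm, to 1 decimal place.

167.0 mm

10T/I = 10 × 27.5 / 146.5 = 1.8771
(10T/I)^a = 1.8771^3.585 = 9.5599
Uncorrected PET = 16 × 9.5599 = 152.958 mm
Correction = (N/12)(d/30) = (13.1/12)(30/30) = 1.0917
PET = 152.958 × 1.0917 = 166.984 mm/month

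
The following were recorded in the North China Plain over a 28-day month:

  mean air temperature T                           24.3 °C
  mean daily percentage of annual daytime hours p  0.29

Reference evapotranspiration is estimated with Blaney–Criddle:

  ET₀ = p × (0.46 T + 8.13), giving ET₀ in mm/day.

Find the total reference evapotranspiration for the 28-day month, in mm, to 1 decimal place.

ET₀ = 0.29 × (0.46 × 24.3 + 8.13) = 0.29 × 19.308 = 5.5993 mm/d
Monthly total = 5.5993 × 28 = 156.780 mm

156.8 mm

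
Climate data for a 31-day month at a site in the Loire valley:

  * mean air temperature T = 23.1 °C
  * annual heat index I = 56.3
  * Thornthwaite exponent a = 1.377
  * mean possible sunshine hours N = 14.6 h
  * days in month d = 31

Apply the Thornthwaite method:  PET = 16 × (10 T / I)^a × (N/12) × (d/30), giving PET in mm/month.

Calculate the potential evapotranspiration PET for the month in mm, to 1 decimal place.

140.5 mm

10T/I = 10 × 23.1 / 56.3 = 4.1030
(10T/I)^a = 4.1030^1.377 = 6.9862
Uncorrected PET = 16 × 6.9862 = 111.779 mm
Correction = (N/12)(d/30) = (14.6/12)(31/30) = 1.2572
PET = 111.779 × 1.2572 = 140.529 mm/month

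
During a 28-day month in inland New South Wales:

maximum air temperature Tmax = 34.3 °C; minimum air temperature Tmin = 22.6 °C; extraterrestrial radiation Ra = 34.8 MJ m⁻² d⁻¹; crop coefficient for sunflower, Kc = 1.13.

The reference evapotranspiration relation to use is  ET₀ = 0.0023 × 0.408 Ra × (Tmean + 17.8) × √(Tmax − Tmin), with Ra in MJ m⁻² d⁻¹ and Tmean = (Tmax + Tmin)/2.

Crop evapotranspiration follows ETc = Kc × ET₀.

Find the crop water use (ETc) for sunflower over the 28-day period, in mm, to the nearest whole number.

Tmean = (34.3 + 22.6)/2 = 28.45 °C
0.408 Ra = 0.408 × 34.8 = 14.1984 mm/d equivalent
ET₀ = 0.0023 × 14.1984 × (28.45 + 17.8) × √11.7 = 0.0023 × 14.1984 × 46.25 × 3.4205 = 5.1662 mm/d
ETc = Kc × ET₀ = 1.13 × 5.1662 = 5.8378 mm/d
Over 28 days: 5.8378 × 28 = 163.458 mm

163 mm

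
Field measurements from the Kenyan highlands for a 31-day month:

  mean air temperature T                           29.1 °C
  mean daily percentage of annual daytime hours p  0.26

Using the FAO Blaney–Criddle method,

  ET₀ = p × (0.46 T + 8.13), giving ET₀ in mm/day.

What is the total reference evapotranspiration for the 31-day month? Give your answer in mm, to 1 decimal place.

ET₀ = 0.26 × (0.46 × 29.1 + 8.13) = 0.26 × 21.516 = 5.5942 mm/d
Monthly total = 5.5942 × 31 = 173.420 mm

173.4 mm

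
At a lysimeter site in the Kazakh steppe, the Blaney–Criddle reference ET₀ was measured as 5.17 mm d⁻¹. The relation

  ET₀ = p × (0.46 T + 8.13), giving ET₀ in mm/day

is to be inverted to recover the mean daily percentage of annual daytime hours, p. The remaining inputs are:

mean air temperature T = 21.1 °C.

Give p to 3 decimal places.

p = ET₀ / (0.46 T + 8.13) = 5.17 / (0.46 × 21.1 + 8.13) = 5.17 / 17.836 = 0.2899

0.290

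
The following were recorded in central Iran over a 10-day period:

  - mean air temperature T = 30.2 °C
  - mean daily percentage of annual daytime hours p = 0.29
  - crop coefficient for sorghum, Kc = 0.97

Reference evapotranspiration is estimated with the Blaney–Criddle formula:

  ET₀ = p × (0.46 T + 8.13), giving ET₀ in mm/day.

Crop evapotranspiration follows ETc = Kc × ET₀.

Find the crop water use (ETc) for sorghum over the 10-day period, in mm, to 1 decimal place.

61.9 mm

ET₀ = 0.29 × (0.46 × 30.2 + 8.13) = 0.29 × 22.022 = 6.3864 mm/d
ETc = Kc × ET₀ = 0.97 × 6.3864 = 6.1948 mm/d
Over 10 days: 6.1948 × 10 = 61.948 mm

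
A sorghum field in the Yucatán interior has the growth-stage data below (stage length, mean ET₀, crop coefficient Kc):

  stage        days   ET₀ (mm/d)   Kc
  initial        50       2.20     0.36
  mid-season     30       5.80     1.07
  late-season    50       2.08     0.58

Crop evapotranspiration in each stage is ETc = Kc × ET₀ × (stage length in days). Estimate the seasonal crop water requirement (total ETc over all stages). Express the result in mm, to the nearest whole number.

initial: 0.36 × 2.20 × 50 = 39.60 mm
mid-season: 1.07 × 5.80 × 30 = 186.18 mm
late-season: 0.58 × 2.08 × 50 = 60.32 mm
Seasonal total = 286.10 mm

286 mm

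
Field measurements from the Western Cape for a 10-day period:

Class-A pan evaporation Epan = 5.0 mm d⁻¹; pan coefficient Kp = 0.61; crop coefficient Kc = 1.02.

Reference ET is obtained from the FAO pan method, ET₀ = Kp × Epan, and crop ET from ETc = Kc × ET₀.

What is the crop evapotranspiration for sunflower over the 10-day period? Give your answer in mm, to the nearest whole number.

31 mm

ET₀ = 0.61 × 5.0 = 3.0500 mm/d
ETc = Kc × ET₀ = 1.02 × 3.0500 = 3.1110 mm/d
Over 10 days: 3.1110 × 10 = 31.110 mm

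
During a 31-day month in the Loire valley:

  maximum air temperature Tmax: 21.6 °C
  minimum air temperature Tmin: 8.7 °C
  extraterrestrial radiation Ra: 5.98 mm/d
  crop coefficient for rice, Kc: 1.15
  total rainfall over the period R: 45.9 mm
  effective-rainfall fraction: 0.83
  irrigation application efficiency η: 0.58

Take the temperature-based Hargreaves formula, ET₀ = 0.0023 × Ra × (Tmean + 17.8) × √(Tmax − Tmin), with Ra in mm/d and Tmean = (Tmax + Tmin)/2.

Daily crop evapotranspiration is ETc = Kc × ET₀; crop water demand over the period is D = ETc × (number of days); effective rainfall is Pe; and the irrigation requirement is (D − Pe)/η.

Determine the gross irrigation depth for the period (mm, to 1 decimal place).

Tmean = (21.6 + 8.7)/2 = 15.15 °C
ET₀ = 0.0023 × 5.98 × (15.15 + 17.8) × √12.9 = 0.0023 × 5.98 × 32.95 × 3.5917 = 1.6277 mm/d
ETc = Kc × ET₀ = 1.15 × 1.6277 = 1.8719 mm/d
Crop demand D = ETc × 31 d = 1.8719 × 31 = 58.029 mm
Pe = 0.83 × 45.9 = 38.097 mm
D − Pe = 58.029 − 38.097 = 19.932 mm
Gross irrigation = 19.932 / 0.58 = 34.366 mm

34.4 mm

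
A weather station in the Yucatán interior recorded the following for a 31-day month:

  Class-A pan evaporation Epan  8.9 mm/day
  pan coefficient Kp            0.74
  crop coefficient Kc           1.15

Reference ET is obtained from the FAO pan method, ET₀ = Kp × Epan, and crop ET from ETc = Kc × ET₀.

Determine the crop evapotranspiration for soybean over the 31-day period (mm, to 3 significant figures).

235 mm

ET₀ = 0.74 × 8.9 = 6.5860 mm/d
ETc = Kc × ET₀ = 1.15 × 6.5860 = 7.5739 mm/d
Over 31 days: 7.5739 × 31 = 234.791 mm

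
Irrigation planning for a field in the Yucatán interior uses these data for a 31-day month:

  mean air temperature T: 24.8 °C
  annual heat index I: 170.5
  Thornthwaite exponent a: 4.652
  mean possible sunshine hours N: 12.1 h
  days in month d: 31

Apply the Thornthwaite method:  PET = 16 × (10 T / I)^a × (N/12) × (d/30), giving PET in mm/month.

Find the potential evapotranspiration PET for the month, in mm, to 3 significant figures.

10T/I = 10 × 24.8 / 170.5 = 1.4545
(10T/I)^a = 1.4545^4.652 = 5.7141
Uncorrected PET = 16 × 5.7141 = 91.426 mm
Correction = (N/12)(d/30) = (12.1/12)(31/30) = 1.0419
PET = 91.426 × 1.0419 = 95.257 mm/month

95.3 mm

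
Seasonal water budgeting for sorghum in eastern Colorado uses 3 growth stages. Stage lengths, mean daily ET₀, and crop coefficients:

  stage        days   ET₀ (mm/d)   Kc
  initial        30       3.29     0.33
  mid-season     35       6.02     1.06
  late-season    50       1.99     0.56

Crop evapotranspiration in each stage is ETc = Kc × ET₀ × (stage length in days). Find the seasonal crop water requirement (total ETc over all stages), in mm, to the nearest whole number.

initial: 0.33 × 3.29 × 30 = 32.57 mm
mid-season: 1.06 × 6.02 × 35 = 223.34 mm
late-season: 0.56 × 1.99 × 50 = 55.72 mm
Seasonal total = 311.63 mm

312 mm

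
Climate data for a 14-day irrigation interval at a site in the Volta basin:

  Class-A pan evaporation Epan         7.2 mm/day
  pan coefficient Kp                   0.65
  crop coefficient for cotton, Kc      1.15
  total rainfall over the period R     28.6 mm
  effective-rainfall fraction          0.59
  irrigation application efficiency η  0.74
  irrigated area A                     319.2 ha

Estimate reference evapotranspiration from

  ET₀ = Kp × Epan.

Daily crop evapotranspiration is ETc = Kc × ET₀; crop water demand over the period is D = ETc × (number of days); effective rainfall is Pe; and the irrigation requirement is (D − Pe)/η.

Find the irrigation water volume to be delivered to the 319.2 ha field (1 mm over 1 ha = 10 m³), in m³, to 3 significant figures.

252000 m³

ET₀ = 0.65 × 7.2 = 4.6800 mm/d
ETc = Kc × ET₀ = 1.15 × 4.6800 = 5.3820 mm/d
Crop demand D = ETc × 14 d = 5.3820 × 14 = 75.348 mm
Pe = 0.59 × 28.6 = 16.874 mm
D − Pe = 75.348 − 16.874 = 58.474 mm
Gross irrigation = 58.474 / 0.74 = 79.019 mm
Volume = 79.019 mm × 319.2 ha × 10 = 252228.6 m³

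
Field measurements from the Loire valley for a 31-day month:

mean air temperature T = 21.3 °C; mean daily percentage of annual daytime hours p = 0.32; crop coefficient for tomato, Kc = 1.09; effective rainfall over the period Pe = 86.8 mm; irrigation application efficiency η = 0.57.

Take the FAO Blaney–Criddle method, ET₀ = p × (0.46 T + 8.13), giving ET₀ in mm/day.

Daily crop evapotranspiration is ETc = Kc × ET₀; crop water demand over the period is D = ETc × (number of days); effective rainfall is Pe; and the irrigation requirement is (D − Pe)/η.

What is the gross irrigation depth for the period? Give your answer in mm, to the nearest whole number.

ET₀ = 0.32 × (0.46 × 21.3 + 8.13) = 0.32 × 17.928 = 5.7370 mm/d
ETc = Kc × ET₀ = 1.09 × 5.7370 = 6.2533 mm/d
Crop demand D = ETc × 31 d = 6.2533 × 31 = 193.852 mm
D − Pe = 193.852 − 86.8 = 107.052 mm
Gross irrigation = 107.052 / 0.57 = 187.811 mm

188 mm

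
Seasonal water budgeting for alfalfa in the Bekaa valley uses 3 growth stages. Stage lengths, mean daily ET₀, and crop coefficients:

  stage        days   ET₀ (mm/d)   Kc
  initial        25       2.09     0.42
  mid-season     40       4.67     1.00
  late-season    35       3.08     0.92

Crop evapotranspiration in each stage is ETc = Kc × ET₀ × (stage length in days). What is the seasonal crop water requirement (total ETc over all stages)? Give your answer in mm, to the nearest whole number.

initial: 0.42 × 2.09 × 25 = 21.95 mm
mid-season: 1.00 × 4.67 × 40 = 186.80 mm
late-season: 0.92 × 3.08 × 35 = 99.18 mm
Seasonal total = 307.93 mm

308 mm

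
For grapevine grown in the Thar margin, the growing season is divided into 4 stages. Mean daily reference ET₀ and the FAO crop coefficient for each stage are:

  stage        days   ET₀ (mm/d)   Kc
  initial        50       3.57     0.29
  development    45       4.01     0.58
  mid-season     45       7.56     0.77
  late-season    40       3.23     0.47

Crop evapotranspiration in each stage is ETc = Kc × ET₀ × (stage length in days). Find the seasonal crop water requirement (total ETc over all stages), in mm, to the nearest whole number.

initial: 0.29 × 3.57 × 50 = 51.77 mm
development: 0.58 × 4.01 × 45 = 104.66 mm
mid-season: 0.77 × 7.56 × 45 = 261.95 mm
late-season: 0.47 × 3.23 × 40 = 60.72 mm
Seasonal total = 479.10 mm

479 mm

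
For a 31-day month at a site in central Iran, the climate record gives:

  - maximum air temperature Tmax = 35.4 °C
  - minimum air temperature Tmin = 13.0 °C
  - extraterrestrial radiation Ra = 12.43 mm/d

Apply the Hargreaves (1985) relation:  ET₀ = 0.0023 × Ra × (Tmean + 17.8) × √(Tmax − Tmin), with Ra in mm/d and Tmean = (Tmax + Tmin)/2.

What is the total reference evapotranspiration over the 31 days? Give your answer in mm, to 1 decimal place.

176.2 mm

Tmean = (35.4 + 13.0)/2 = 24.20 °C
ET₀ = 0.0023 × 12.43 × (24.20 + 17.8) × √22.4 = 0.0023 × 12.43 × 42.00 × 4.7329 = 5.6830 mm/d
Over 31 days: 5.6830 × 31 = 176.173 mm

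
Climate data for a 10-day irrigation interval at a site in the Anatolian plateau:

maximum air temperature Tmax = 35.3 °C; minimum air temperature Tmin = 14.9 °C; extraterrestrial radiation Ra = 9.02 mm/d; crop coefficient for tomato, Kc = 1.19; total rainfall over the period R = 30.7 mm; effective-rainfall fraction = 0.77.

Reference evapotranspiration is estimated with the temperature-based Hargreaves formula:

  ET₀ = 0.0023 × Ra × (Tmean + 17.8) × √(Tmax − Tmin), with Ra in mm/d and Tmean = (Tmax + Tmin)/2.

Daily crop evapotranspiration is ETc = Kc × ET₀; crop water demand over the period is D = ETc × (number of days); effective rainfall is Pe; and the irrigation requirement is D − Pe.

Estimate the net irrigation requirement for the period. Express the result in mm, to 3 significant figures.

24.2 mm

Tmean = (35.3 + 14.9)/2 = 25.10 °C
ET₀ = 0.0023 × 9.02 × (25.10 + 17.8) × √20.4 = 0.0023 × 9.02 × 42.90 × 4.5166 = 4.0198 mm/d
ETc = Kc × ET₀ = 1.19 × 4.0198 = 4.7836 mm/d
Crop demand D = ETc × 10 d = 4.7836 × 10 = 47.836 mm
Pe = 0.77 × 30.7 = 23.639 mm
D − Pe = 47.836 − 23.639 = 24.197 mm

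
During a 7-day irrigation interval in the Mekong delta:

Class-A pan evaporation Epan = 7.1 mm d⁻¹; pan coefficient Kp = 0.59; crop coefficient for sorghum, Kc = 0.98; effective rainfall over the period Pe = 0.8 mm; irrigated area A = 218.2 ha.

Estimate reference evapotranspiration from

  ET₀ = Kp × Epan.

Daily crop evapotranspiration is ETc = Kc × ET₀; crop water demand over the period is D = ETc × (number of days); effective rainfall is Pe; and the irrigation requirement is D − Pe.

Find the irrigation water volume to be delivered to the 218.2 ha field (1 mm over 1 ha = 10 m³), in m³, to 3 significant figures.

ET₀ = 0.59 × 7.1 = 4.1890 mm/d
ETc = Kc × ET₀ = 0.98 × 4.1890 = 4.1052 mm/d
Crop demand D = ETc × 7 d = 4.1052 × 7 = 28.736 mm
D − Pe = 28.736 − 0.8 = 27.936 mm
Volume = 27.936 mm × 218.2 ha × 10 = 60956.4 m³

61000 m³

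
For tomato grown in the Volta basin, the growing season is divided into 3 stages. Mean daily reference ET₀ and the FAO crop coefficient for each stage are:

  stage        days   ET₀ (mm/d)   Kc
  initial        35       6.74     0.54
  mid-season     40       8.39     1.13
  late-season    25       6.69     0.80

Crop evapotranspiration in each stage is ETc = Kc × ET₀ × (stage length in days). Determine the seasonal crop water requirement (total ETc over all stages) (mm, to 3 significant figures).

640 mm

initial: 0.54 × 6.74 × 35 = 127.39 mm
mid-season: 1.13 × 8.39 × 40 = 379.23 mm
late-season: 0.80 × 6.69 × 25 = 133.80 mm
Seasonal total = 640.42 mm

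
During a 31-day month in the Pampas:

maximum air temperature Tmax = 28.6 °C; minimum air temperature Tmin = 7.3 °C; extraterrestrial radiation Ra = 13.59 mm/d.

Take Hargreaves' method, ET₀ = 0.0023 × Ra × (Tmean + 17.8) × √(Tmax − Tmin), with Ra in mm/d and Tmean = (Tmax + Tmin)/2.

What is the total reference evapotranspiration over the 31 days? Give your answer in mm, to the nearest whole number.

160 mm

Tmean = (28.6 + 7.3)/2 = 17.95 °C
ET₀ = 0.0023 × 13.59 × (17.95 + 17.8) × √21.3 = 0.0023 × 13.59 × 35.75 × 4.6152 = 5.1572 mm/d
Over 31 days: 5.1572 × 31 = 159.873 mm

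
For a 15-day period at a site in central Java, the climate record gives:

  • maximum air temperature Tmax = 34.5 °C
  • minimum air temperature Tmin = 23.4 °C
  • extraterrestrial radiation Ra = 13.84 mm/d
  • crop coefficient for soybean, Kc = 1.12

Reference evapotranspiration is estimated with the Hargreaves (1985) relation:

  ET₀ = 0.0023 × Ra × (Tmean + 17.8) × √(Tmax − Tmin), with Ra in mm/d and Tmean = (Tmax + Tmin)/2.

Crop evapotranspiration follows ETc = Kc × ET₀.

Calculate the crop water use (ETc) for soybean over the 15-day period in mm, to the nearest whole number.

Tmean = (34.5 + 23.4)/2 = 28.95 °C
ET₀ = 0.0023 × 13.84 × (28.95 + 17.8) × √11.1 = 0.0023 × 13.84 × 46.75 × 3.3317 = 4.9581 mm/d
ETc = Kc × ET₀ = 1.12 × 4.9581 = 5.5531 mm/d
Over 15 days: 5.5531 × 15 = 83.297 mm

83 mm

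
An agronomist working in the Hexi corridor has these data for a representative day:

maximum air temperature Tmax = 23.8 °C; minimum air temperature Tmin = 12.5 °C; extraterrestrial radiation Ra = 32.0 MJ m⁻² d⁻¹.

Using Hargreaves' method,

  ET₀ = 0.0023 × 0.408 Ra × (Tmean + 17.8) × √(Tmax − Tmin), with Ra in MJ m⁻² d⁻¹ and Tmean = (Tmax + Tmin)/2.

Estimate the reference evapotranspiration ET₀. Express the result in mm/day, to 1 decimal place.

3.6 mm/day

Tmean = (23.8 + 12.5)/2 = 18.15 °C
0.408 Ra = 0.408 × 32.0 = 13.0560 mm/d equivalent
ET₀ = 0.0023 × 13.0560 × (18.15 + 17.8) × √11.3 = 0.0023 × 13.0560 × 35.95 × 3.3615 = 3.6289 mm/d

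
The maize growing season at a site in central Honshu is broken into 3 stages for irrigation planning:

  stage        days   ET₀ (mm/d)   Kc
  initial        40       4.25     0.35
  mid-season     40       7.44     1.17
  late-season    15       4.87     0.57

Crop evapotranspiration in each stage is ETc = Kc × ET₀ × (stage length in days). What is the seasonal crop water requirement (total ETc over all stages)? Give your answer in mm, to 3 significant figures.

449 mm

initial: 0.35 × 4.25 × 40 = 59.50 mm
mid-season: 1.17 × 7.44 × 40 = 348.19 mm
late-season: 0.57 × 4.87 × 15 = 41.64 mm
Seasonal total = 449.33 mm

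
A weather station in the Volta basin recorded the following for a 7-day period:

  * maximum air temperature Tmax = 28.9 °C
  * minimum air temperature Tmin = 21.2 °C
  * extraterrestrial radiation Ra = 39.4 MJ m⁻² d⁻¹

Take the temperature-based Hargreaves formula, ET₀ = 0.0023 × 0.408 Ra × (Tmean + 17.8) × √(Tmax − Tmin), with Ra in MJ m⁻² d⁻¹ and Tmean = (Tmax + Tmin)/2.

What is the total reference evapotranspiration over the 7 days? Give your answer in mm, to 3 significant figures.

30.8 mm

Tmean = (28.9 + 21.2)/2 = 25.05 °C
0.408 Ra = 0.408 × 39.4 = 16.0752 mm/d equivalent
ET₀ = 0.0023 × 16.0752 × (25.05 + 17.8) × √7.7 = 0.0023 × 16.0752 × 42.85 × 2.7749 = 4.3963 mm/d
Over 7 days: 4.3963 × 7 = 30.774 mm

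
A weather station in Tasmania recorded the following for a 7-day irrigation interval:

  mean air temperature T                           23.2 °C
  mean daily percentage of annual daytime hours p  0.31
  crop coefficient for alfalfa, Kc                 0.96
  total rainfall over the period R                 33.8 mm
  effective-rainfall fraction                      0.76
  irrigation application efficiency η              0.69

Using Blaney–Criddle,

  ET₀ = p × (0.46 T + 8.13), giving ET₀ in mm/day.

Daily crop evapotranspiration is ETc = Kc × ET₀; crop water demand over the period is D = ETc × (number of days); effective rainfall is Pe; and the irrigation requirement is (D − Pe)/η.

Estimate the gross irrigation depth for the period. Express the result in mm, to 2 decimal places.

ET₀ = 0.31 × (0.46 × 23.2 + 8.13) = 0.31 × 18.802 = 5.8286 mm/d
ETc = Kc × ET₀ = 0.96 × 5.8286 = 5.5955 mm/d
Crop demand D = ETc × 7 d = 5.5955 × 7 = 39.169 mm
Pe = 0.76 × 33.8 = 25.688 mm
D − Pe = 39.169 − 25.688 = 13.481 mm
Gross irrigation = 13.481 / 0.69 = 19.538 mm

19.54 mm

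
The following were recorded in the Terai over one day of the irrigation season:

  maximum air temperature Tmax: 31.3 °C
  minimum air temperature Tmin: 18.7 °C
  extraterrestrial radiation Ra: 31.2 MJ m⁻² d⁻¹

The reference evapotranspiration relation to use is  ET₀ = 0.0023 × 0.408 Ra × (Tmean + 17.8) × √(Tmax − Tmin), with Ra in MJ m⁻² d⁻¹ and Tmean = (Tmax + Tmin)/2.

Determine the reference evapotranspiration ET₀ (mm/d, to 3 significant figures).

Tmean = (31.3 + 18.7)/2 = 25.00 °C
0.408 Ra = 0.408 × 31.2 = 12.7296 mm/d equivalent
ET₀ = 0.0023 × 12.7296 × (25.00 + 17.8) × √12.6 = 0.0023 × 12.7296 × 42.80 × 3.5496 = 4.4480 mm/d

4.45 mm/d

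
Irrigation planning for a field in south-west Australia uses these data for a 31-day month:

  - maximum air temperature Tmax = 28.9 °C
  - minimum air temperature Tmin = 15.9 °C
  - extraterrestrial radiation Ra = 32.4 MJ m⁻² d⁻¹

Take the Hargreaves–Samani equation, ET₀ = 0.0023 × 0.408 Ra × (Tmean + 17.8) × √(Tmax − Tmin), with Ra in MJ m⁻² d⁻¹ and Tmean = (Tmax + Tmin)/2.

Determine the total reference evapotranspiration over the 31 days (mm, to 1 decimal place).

Tmean = (28.9 + 15.9)/2 = 22.40 °C
0.408 Ra = 0.408 × 32.4 = 13.2192 mm/d equivalent
ET₀ = 0.0023 × 13.2192 × (22.40 + 17.8) × √13.0 = 0.0023 × 13.2192 × 40.20 × 3.6056 = 4.4069 mm/d
Over 31 days: 4.4069 × 31 = 136.614 mm

136.6 mm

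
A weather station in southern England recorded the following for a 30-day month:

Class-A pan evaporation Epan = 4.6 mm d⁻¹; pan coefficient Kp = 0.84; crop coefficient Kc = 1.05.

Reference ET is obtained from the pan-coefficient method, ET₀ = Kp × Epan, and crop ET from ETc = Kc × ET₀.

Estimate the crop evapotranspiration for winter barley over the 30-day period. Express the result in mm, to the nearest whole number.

ET₀ = 0.84 × 4.6 = 3.8640 mm/d
ETc = Kc × ET₀ = 1.05 × 3.8640 = 4.0572 mm/d
Over 30 days: 4.0572 × 30 = 121.716 mm

122 mm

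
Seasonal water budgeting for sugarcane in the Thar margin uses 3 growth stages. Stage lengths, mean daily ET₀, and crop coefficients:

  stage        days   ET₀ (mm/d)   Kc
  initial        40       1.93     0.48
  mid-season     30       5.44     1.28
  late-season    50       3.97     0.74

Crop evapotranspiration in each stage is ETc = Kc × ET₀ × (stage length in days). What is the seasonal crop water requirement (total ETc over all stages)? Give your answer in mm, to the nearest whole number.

393 mm

initial: 0.48 × 1.93 × 40 = 37.06 mm
mid-season: 1.28 × 5.44 × 30 = 208.90 mm
late-season: 0.74 × 3.97 × 50 = 146.89 mm
Seasonal total = 392.85 mm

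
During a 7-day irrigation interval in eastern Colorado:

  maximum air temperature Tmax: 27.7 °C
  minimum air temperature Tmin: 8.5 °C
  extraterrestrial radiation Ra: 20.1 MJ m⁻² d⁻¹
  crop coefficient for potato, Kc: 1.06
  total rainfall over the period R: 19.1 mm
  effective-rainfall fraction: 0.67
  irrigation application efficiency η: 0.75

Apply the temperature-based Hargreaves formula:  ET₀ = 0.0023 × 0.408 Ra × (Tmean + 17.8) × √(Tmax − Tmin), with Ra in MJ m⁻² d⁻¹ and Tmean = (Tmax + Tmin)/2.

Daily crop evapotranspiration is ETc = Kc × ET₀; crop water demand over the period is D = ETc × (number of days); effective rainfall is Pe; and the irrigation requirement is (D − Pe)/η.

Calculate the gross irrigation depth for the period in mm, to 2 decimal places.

12.29 mm

Tmean = (27.7 + 8.5)/2 = 18.10 °C
0.408 Ra = 0.408 × 20.1 = 8.2008 mm/d equivalent
ET₀ = 0.0023 × 8.2008 × (18.10 + 17.8) × √19.2 = 0.0023 × 8.2008 × 35.90 × 4.3818 = 2.9671 mm/d
ETc = Kc × ET₀ = 1.06 × 2.9671 = 3.1451 mm/d
Crop demand D = ETc × 7 d = 3.1451 × 7 = 22.016 mm
Pe = 0.67 × 19.1 = 12.797 mm
D − Pe = 22.016 − 12.797 = 9.219 mm
Gross irrigation = 9.219 / 0.75 = 12.292 mm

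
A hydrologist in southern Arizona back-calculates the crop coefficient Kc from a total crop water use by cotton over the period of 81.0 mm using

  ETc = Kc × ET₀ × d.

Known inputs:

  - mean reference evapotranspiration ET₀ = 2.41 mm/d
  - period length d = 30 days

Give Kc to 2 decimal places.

1.12

ETc = Kc × ET₀ × d  ⇒  Kc = ETc / (ET₀ × d)
Kc = 81.0 / (2.41 × 30) = 81.0 / 72.30 = 1.1203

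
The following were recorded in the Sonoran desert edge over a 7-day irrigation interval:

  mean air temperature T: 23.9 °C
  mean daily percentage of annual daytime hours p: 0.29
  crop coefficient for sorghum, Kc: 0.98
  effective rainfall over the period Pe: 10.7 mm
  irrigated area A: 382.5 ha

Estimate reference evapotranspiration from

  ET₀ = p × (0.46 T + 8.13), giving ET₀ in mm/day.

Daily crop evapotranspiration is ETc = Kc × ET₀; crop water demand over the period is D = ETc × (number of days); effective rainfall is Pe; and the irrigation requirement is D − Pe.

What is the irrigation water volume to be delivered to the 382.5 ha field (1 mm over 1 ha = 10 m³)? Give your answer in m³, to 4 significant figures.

ET₀ = 0.29 × (0.46 × 23.9 + 8.13) = 0.29 × 19.124 = 5.5460 mm/d
ETc = Kc × ET₀ = 0.98 × 5.5460 = 5.4351 mm/d
Crop demand D = ETc × 7 d = 5.4351 × 7 = 38.046 mm
D − Pe = 38.046 − 10.7 = 27.346 mm
Volume = 27.346 mm × 382.5 ha × 10 = 104598.5 m³

104600 m³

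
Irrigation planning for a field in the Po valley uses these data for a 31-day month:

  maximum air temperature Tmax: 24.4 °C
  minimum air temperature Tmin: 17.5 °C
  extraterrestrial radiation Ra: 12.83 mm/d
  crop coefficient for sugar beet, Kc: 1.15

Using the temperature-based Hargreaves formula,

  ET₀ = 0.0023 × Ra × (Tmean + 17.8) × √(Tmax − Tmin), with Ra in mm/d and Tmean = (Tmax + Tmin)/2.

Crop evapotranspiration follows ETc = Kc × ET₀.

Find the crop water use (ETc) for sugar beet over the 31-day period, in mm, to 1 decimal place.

107.1 mm

Tmean = (24.4 + 17.5)/2 = 20.95 °C
ET₀ = 0.0023 × 12.83 × (20.95 + 17.8) × √6.9 = 0.0023 × 12.83 × 38.75 × 2.6268 = 3.0037 mm/d
ETc = Kc × ET₀ = 1.15 × 3.0037 = 3.4543 mm/d
Over 31 days: 3.4543 × 31 = 107.083 mm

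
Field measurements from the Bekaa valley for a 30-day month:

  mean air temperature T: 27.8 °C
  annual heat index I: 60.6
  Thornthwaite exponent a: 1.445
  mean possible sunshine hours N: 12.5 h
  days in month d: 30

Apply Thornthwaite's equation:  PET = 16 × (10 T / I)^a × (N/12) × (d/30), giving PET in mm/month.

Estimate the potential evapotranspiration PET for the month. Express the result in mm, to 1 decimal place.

10T/I = 10 × 27.8 / 60.6 = 4.5875
(10T/I)^a = 4.5875^1.445 = 9.0360
Uncorrected PET = 16 × 9.0360 = 144.576 mm
Correction = (N/12)(d/30) = (12.5/12)(30/30) = 1.0417
PET = 144.576 × 1.0417 = 150.605 mm/month

150.6 mm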